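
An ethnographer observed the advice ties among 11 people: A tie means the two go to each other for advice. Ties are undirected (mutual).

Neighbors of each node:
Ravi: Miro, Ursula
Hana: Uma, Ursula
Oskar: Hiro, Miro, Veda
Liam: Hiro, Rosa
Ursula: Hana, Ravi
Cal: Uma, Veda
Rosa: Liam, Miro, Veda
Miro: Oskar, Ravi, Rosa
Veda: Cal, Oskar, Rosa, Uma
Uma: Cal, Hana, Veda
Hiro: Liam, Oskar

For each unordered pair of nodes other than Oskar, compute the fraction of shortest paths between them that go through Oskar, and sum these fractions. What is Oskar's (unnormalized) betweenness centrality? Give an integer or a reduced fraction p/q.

Pairs whose geodesics pass through Oskar — Uma–Miro: 1/2; Uma–Hiro: 1; Hana–Hiro: 1; Ursula–Hiro: 1; Ravi–Hiro: 1; Ravi–Veda: 1/2; Ravi–Cal: 1/3; Miro–Hiro: 1; Miro–Veda: 1/2; Miro–Cal: 1/2; Hiro–Veda: 1; Hiro–Cal: 1.
All other pairs contribute 0.
Summing the contributions gives betweenness(Oskar) = 28/3.

28/3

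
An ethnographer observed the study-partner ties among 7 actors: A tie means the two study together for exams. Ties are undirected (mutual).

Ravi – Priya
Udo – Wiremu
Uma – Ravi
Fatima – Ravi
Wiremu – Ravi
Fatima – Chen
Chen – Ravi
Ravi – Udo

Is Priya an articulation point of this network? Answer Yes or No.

Even without Priya, every remaining node can still reach every other (the residual graph is connected), so Priya is not a cut vertex.

No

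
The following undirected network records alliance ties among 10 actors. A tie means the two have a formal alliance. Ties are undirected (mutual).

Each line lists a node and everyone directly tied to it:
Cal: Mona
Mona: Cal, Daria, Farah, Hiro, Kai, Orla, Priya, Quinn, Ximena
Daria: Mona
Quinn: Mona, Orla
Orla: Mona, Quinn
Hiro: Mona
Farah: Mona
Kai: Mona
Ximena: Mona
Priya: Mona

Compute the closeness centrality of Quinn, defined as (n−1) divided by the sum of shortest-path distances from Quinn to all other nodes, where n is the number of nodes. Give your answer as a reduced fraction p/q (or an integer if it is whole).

Distances from Quinn: Cal:2, Daria:2, Farah:2, Hiro:2, Kai:2, Mona:1, Orla:1, Priya:2, Ximena:2. Sum = 16.
n = 10, so closeness = 9/16.

9/16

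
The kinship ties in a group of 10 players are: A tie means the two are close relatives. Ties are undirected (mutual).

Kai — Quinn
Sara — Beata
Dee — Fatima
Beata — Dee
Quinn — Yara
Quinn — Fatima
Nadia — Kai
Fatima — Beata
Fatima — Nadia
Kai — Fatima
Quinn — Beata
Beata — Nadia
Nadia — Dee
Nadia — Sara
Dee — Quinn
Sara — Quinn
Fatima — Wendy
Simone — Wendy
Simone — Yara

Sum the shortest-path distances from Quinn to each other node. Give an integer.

12

Distances from Quinn: Beata:1, Dee:1, Fatima:1, Kai:1, Nadia:2, Sara:1, Simone:2, Wendy:2, Yara:1.
Sum = 1 + 1 + 1 + 1 + 2 + 1 + 2 + 2 + 1 = 12.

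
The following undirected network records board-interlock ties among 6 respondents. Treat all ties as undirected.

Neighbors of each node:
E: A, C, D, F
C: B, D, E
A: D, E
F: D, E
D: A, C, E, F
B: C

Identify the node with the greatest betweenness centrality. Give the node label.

Unnormalized betweenness of each node: A:0, B:0, C:4, D:5/2, E:5/2, F:0.
C has the largest value, 4, making it the main broker — the node through which the most shortest paths run.

C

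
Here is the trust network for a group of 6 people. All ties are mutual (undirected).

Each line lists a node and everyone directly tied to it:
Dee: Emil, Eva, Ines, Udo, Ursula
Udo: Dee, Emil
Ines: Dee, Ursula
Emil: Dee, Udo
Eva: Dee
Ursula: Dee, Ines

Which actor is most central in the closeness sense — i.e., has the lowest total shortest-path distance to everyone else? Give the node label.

Dee

Farness (sum of distances to all others) for each node — Dee:5, Emil:8, Eva:9, Ines:8, Udo:8, Ursula:8.
The smallest farness is 5, for Dee, so Dee has the highest closeness.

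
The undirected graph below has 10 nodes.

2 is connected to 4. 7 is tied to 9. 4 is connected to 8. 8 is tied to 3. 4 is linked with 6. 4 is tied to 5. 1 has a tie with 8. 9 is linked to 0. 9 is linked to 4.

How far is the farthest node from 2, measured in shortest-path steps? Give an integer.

3

Distances from 2: 0:3, 1:3, 3:3, 4:1, 5:2, 6:2, 7:3, 8:2, 9:2.
The largest is 3 (to 3, 1, 0, and 7), so the eccentricity of 2 is 3.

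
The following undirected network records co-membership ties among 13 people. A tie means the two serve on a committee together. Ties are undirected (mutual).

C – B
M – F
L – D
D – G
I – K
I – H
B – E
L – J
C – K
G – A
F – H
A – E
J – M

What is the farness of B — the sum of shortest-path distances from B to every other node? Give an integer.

Distances from B: A:2, C:1, D:4, E:1, F:5, G:3, H:4, I:3, J:6, K:2, L:5, M:6.
Sum = 2 + 1 + 4 + 1 + 5 + 3 + 4 + 3 + 6 + 2 + 5 + 6 = 42.

42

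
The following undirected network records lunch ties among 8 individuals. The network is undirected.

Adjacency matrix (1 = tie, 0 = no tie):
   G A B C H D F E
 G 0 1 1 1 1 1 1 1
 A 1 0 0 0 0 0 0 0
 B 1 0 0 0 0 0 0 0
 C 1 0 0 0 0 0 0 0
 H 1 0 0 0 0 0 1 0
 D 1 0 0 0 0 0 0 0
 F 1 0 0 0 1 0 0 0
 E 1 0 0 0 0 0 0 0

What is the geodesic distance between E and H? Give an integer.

One shortest route is E – G – H, which uses 2 edges, and E and H are not directly tied, so nothing shorter exists. So d(E,H) = 2.

2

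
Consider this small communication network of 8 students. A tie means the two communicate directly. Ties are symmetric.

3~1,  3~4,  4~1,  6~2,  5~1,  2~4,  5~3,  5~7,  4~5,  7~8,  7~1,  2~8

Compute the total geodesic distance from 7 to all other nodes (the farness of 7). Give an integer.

Distances from 7: 1:1, 2:2, 3:2, 4:2, 5:1, 6:3, 8:1.
Sum = 1 + 2 + 2 + 2 + 1 + 3 + 1 = 12.

12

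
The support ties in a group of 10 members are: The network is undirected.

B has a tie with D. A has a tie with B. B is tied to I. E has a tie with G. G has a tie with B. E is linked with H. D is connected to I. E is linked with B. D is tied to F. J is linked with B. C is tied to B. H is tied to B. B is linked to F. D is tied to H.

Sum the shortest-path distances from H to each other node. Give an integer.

15

Distances from H: A:2, B:1, C:2, D:1, E:1, F:2, G:2, I:2, J:2.
Sum = 2 + 1 + 2 + 1 + 1 + 2 + 2 + 2 + 2 = 15.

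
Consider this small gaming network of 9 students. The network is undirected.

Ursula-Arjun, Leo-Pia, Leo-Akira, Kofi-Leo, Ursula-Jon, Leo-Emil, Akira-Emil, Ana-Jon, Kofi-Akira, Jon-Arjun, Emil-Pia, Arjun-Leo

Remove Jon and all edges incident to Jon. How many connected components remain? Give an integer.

2

Without Jon, the remaining ties split the others into: {Akira, Arjun, Emil, Kofi, Leo, Pia, Ursula}; {Ana}.
That's 2 separate components.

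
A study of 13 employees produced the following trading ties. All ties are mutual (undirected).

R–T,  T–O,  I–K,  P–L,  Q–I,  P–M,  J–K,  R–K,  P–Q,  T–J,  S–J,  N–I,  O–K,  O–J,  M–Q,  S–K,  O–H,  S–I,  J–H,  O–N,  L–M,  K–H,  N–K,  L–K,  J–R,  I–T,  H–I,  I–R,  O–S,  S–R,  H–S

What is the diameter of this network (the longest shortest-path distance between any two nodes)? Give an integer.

Eccentricity of each node (its greatest distance to any other): H:3, I:2, J:3, K:2, L:3, M:3, N:3, O:3, P:3, Q:3, R:3, S:3, T:3.
The maximum eccentricity is 3, realized for instance by the pair P–S via P – L – K – S. So the diameter is 3.

3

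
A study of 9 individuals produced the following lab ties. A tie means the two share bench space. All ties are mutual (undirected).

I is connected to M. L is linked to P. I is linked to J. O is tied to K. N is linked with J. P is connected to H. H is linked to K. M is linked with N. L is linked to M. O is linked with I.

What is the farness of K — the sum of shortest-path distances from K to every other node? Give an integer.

Distances from K: H:1, I:2, J:3, L:3, M:3, N:4, O:1, P:2.
Sum = 1 + 2 + 3 + 3 + 3 + 4 + 1 + 2 = 19.

19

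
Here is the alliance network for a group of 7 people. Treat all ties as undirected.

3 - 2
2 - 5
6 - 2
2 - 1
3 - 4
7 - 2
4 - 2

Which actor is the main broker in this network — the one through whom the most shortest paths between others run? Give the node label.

2

Unnormalized betweenness of each node: 1:0, 2:14, 3:0, 4:0, 5:0, 6:0, 7:0.
2 has the largest value, 14, making it the main broker — the node through which the most shortest paths run.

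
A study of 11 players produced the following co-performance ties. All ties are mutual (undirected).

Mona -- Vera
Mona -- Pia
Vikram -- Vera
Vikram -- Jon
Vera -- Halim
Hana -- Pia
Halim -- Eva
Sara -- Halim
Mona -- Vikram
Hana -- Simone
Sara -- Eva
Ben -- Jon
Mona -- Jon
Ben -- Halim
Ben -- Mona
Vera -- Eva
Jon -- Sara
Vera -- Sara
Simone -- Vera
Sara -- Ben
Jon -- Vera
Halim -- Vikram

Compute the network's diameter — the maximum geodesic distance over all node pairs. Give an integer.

Eccentricity of each node (its greatest distance to any other): Ben:3, Eva:3, Halim:3, Hana:3, Jon:3, Mona:2, Pia:3, Sara:3, Simone:3, Vera:2, Vikram:3.
The maximum eccentricity is 3, realized for instance by the pair Hana–Vikram via Hana – Simone – Vera – Vikram. So the diameter is 3.

3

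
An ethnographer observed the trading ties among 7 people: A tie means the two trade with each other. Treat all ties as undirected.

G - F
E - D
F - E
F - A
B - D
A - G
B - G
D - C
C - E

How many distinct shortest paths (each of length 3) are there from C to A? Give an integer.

1

The shortest distance is 3, and the only length-3 path is C–E–F–A. So there is exactly 1 shortest path.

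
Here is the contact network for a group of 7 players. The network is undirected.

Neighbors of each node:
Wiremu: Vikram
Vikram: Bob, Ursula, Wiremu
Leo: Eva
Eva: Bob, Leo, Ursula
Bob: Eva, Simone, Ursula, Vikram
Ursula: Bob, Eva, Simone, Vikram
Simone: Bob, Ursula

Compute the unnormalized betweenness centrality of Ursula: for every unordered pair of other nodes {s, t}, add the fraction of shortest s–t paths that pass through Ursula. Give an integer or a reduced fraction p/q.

Pairs whose geodesics pass through Ursula — Leo–Wiremu: 1/2; Leo–Vikram: 1/2; Leo–Simone: 1/2; Eva–Wiremu: 1/2; Eva–Vikram: 1/2; Eva–Simone: 1/2; Wiremu–Simone: 1/2; Vikram–Simone: 1/2.
All other pairs contribute 0.
Summing the contributions gives betweenness(Ursula) = 4.

4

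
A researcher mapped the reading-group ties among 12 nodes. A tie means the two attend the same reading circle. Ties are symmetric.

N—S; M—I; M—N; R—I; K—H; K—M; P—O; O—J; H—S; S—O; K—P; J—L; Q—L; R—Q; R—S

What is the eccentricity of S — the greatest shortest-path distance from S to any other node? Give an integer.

Distances from S: H:1, I:2, J:2, K:2, L:3, M:2, N:1, O:1, P:2, Q:2, R:1.
The largest is 3 (to L), so the eccentricity of S is 3.

3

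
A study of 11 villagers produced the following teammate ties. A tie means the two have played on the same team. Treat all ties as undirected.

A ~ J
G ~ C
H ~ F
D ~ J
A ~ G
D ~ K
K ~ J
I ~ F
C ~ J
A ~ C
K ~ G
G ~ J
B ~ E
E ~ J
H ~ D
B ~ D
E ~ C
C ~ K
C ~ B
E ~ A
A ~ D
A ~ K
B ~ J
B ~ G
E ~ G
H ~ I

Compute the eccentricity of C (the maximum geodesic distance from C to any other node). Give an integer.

Distances from C: A:1, B:1, D:2, E:1, F:4, G:1, H:3, I:4, J:1, K:1.
The largest is 4 (to I and F), so the eccentricity of C is 4.

4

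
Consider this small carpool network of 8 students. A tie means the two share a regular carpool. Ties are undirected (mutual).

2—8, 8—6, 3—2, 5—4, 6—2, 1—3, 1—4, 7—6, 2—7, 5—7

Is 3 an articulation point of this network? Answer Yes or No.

No

Even without 3, every remaining node can still reach every other (the residual graph is connected), so 3 is not a cut vertex.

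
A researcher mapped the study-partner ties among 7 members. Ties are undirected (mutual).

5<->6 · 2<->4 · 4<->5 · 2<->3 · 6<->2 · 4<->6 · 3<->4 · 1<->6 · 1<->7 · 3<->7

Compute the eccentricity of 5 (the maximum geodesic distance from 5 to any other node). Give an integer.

Distances from 5: 1:2, 2:2, 3:2, 4:1, 6:1, 7:3.
The largest is 3 (to 7), so the eccentricity of 5 is 3.

3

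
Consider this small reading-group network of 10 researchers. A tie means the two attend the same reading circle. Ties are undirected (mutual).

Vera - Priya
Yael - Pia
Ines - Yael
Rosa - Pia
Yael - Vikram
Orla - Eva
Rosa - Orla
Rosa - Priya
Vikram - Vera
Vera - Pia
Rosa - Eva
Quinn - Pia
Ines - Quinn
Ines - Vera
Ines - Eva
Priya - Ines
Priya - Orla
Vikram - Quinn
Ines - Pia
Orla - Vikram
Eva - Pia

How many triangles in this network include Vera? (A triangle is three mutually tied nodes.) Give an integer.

2

Vera's neighbors: Ines, Pia, Priya, and Vikram.
Neighbor pairs that are themselves tied: Vera–Ines–Pia; Vera–Ines–Priya. Each forms one triangle with Vera, for 2 in total.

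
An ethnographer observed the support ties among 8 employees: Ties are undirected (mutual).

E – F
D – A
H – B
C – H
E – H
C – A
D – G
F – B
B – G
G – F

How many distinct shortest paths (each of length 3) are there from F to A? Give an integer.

1

The shortest distance is 3, and the only length-3 path is F–G–D–A. So there is exactly 1 shortest path.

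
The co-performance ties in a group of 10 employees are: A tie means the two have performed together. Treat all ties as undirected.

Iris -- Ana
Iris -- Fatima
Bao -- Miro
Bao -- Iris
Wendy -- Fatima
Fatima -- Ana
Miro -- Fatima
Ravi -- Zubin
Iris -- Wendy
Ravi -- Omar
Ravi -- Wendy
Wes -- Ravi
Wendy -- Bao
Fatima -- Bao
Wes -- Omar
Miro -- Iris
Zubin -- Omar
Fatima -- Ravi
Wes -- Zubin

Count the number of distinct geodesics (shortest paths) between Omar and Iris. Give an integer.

2

The shortest distance is 3. The length-3 paths are: Omar–Ravi–Fatima–Iris; Omar–Ravi–Wendy–Iris.
That gives 2 distinct shortest paths.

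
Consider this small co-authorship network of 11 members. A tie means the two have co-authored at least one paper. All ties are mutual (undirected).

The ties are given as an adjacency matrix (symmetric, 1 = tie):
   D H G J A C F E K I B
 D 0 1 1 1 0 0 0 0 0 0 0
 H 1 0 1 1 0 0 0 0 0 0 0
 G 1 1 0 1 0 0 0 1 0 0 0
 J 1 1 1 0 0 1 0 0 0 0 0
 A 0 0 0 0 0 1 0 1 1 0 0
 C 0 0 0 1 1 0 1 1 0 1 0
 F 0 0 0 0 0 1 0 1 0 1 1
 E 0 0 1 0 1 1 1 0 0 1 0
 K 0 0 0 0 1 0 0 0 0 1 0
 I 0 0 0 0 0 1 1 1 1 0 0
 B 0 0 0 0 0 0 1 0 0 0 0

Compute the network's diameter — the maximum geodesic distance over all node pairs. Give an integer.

4

Eccentricity of each node (its greatest distance to any other): A:3, B:4, C:2, D:4, E:2, F:3, G:3, H:4, I:3, J:3, K:4.
The maximum eccentricity is 4, realized for instance by the pair D–K via D – J – C – I – K. So the diameter is 4.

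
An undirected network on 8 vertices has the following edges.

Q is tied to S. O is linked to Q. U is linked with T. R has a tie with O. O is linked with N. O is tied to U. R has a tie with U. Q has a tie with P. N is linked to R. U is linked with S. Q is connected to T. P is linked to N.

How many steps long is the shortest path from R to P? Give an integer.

One shortest route is R – N – P, which uses 2 edges, and R and P are not directly tied, so nothing shorter exists. So d(R,P) = 2.

2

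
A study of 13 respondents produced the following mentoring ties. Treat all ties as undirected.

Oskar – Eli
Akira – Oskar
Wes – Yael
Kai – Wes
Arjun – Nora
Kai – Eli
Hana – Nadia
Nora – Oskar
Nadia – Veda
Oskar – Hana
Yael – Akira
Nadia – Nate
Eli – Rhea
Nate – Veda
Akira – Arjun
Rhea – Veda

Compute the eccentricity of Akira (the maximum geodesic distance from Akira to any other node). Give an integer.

Distances from Akira: Arjun:1, Eli:2, Hana:2, Kai:3, Nadia:3, Nate:4, Nora:2, Oskar:1, Rhea:3, Veda:4, Wes:2, Yael:1.
The largest is 4 (to Nate and Veda), so the eccentricity of Akira is 4.

4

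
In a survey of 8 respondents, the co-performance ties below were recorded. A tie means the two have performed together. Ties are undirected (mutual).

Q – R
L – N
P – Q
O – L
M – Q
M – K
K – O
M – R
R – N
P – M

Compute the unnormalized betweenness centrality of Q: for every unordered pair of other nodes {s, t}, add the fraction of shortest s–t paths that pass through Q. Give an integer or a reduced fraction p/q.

Pairs whose geodesics pass through Q — P–R: 1/2; P–N: 1/2; P–L: 1/3.
All other pairs contribute 0.
Summing the contributions gives betweenness(Q) = 4/3.

4/3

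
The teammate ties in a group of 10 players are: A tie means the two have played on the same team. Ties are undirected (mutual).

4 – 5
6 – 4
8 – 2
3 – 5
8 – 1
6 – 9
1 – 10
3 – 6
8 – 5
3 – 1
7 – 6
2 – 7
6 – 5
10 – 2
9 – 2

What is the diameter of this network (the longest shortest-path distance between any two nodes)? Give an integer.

4

Eccentricity of each node (its greatest distance to any other): 1:3, 2:3, 3:3, 4:4, 5:3, 6:3, 7:3, 8:2, 9:3, 10:4.
The maximum eccentricity is 4, realized for instance by the pair 4–10 via 4 – 6 – 3 – 1 – 10. So the diameter is 4.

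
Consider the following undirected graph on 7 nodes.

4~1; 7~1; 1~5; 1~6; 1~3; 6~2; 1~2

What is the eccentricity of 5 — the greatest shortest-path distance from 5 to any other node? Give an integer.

2

Distances from 5: 1:1, 2:2, 3:2, 4:2, 6:2, 7:2.
The largest is 2 (to 6, 2, 7, 4, and 3), so the eccentricity of 5 is 2.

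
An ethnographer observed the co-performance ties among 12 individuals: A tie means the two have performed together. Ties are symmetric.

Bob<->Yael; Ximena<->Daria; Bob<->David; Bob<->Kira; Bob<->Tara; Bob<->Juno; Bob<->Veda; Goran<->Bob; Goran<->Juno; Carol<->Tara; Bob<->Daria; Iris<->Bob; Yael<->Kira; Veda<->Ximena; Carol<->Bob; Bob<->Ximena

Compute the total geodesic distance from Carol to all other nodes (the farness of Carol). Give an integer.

20

Distances from Carol: Bob:1, Daria:2, David:2, Goran:2, Iris:2, Juno:2, Kira:2, Tara:1, Veda:2, Ximena:2, Yael:2.
Sum = 1 + 2 + 2 + 2 + 2 + 2 + 2 + 1 + 2 + 2 + 2 = 20.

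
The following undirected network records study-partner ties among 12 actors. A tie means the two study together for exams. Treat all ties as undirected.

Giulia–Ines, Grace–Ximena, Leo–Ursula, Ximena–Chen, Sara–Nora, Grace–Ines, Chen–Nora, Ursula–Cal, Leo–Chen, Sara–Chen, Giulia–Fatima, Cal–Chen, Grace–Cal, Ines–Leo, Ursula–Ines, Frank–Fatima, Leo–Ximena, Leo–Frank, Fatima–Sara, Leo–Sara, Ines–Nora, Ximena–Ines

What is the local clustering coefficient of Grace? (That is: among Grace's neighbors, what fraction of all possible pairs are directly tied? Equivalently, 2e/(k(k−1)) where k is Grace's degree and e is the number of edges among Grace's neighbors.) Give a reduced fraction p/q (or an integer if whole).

Grace's neighbors: Cal, Ines, and Ximena (k = 3).
Possible neighbor pairs: C(3,2) = 3. Edges among them: Ines–Ximena → e = 1.
Clustering(Grace) = 1/3.

1/3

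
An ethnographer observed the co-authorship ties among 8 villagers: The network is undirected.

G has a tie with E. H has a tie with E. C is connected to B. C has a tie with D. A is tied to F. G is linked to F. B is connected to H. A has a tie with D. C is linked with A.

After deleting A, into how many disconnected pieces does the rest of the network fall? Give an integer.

1

A's neighbors (C, D, and F) remain reachable from one another through other ties, so the rest of the network stays in one piece.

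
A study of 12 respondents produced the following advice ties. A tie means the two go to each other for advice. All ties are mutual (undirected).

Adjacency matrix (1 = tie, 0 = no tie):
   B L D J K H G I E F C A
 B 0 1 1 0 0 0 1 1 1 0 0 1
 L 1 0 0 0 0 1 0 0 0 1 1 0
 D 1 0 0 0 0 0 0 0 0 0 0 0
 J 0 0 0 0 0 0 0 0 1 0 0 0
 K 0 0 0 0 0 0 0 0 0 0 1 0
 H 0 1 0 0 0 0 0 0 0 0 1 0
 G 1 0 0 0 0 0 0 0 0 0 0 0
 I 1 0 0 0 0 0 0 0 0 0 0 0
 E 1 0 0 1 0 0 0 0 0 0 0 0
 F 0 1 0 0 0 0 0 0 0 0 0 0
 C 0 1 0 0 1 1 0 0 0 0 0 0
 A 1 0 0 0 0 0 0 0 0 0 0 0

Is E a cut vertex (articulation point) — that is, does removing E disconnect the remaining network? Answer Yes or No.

Yes

Removing E leaves {A, B, C, D, F, G, H, I, K, and L} with no path to {J}, so the network splits into 2 components. E is a cut vertex.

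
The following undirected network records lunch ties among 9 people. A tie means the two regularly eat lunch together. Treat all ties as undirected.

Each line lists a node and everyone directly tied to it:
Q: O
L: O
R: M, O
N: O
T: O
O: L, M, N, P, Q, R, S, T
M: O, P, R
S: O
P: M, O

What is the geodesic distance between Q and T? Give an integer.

One shortest route is Q – O – T, which uses 2 edges, and Q and T are not directly tied, so nothing shorter exists. So d(Q,T) = 2.

2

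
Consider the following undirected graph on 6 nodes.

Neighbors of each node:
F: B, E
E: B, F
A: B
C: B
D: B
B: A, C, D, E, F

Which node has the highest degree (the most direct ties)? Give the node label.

B

Degrees — A:1, B:5, C:1, D:1, E:2, F:2.
The maximum is 5, attained only by B.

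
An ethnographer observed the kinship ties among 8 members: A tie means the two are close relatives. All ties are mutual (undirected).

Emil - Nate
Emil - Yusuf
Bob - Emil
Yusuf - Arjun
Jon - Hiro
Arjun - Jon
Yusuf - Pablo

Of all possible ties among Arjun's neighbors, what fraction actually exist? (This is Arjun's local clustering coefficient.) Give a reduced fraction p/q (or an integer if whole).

0

Arjun's neighbors: Jon and Yusuf (k = 2).
Possible neighbor pairs: C(2,2) = 1. Edges among them: none → e = 0.
Clustering(Arjun) = 0/1.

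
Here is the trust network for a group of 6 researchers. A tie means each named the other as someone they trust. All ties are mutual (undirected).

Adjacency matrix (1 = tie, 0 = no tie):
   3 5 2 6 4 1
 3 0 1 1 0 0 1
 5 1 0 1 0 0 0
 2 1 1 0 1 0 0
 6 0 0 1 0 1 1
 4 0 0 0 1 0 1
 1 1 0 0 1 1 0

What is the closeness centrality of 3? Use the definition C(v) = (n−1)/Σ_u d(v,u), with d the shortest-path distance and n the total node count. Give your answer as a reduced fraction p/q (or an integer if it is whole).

5/7

Distances from 3: 1:1, 2:1, 4:2, 5:1, 6:2. Sum = 7.
n = 6, so closeness = 5/7.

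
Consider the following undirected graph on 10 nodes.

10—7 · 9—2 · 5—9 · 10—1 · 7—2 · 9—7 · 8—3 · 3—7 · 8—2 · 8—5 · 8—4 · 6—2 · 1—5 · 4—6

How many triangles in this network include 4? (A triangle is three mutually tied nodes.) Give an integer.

4's neighbors are 6 and 8, but none of them are tied to each other, so no triangle contains 4.

0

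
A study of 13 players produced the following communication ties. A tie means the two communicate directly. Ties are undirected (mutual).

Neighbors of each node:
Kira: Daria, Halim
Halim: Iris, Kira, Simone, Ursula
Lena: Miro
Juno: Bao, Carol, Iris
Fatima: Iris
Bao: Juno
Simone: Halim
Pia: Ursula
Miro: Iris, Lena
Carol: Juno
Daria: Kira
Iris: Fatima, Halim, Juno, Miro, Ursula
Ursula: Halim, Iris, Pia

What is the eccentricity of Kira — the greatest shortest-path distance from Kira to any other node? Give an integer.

4

Distances from Kira: Bao:4, Carol:4, Daria:1, Fatima:3, Halim:1, Iris:2, Juno:3, Lena:4, Miro:3, Pia:3, Simone:2, Ursula:2.
The largest is 4 (to Bao, Carol, and Lena), so the eccentricity of Kira is 4.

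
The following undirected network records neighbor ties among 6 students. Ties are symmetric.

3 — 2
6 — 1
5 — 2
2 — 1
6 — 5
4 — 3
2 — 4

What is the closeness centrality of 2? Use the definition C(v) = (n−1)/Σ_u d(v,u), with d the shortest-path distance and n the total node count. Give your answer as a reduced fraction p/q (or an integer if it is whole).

Distances from 2: 1:1, 3:1, 4:1, 5:1, 6:2. Sum = 6.
n = 6, so closeness = 5/6.

5/6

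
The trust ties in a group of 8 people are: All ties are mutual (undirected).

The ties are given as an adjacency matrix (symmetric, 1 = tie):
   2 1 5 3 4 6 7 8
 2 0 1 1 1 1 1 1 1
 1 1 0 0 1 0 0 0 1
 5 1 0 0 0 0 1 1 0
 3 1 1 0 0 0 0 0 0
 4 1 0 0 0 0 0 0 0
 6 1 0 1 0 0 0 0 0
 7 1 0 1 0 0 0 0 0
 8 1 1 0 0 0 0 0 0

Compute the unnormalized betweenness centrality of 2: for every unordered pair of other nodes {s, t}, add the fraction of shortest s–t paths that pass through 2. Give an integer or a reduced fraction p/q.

16

Pairs whose geodesics pass through 2 — 1–5: 1; 1–4: 1; 1–6: 1; 1–7: 1; 5–3: 1; 5–4: 1; 5–8: 1; 3–4: 1; 3–6: 1; 3–7: 1; 3–8: 1/2; 4–6: 1; 4–7: 1; 4–8: 1 … (+3 more pairs).
All other pairs contribute 0.
Summing the contributions gives betweenness(2) = 16.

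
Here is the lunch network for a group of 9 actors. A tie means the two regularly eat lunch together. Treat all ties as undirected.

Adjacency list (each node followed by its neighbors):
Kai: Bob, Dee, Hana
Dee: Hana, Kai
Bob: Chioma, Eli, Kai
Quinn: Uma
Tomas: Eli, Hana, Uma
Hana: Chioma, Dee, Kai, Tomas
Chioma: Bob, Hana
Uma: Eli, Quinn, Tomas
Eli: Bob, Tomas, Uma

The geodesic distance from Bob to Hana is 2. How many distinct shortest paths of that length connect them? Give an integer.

The shortest distance is 2. The length-2 paths are: Bob–Chioma–Hana; Bob–Kai–Hana.
That gives 2 distinct shortest paths.

2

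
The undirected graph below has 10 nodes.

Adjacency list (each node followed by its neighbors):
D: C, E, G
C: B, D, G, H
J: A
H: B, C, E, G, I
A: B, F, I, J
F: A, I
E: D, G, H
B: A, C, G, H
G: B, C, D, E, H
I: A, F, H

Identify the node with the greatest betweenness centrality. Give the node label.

Unnormalized betweenness of each node: A:109/10, B:146/15, C:77/30, D:1/3, E:13/15, F:0, G:61/15, H:139/15, I:79/15, J:0.
A has the largest value, 109/10, making it the main broker — the node through which the most shortest paths run.

A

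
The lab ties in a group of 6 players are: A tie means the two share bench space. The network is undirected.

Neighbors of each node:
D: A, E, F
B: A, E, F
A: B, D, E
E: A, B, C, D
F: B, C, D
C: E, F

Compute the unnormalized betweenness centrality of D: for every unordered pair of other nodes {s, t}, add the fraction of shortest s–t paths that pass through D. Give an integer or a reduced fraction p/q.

5/6

Pairs whose geodesics pass through D — A–F: 1/2; E–F: 1/3.
All other pairs contribute 0.
Summing the contributions gives betweenness(D) = 5/6.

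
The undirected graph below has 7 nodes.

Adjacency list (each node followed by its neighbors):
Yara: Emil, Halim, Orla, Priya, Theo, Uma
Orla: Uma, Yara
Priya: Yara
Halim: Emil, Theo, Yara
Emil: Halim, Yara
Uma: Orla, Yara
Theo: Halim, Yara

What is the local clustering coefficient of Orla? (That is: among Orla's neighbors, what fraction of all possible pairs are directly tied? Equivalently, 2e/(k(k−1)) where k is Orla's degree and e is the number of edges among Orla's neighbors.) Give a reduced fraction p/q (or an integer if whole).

Orla's neighbors: Uma and Yara (k = 2).
Possible neighbor pairs: C(2,2) = 1. Edges among them: Uma–Yara → e = 1.
Clustering(Orla) = 1/1.

1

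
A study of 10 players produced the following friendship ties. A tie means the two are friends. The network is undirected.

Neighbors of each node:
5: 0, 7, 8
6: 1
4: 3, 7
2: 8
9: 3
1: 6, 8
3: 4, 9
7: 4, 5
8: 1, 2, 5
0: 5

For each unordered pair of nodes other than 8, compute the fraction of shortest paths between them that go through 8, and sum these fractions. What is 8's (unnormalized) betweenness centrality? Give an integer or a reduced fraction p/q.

20

Pairs whose geodesics pass through 8 — 9–2: 1; 9–6: 1; 9–1: 1; 7–2: 1; 7–6: 1; 7–1: 1; 2–5: 1; 2–0: 1; 2–6: 1; 2–3: 1; 2–4: 1; 2–1: 1; 5–6: 1; 5–1: 1 … (+6 more pairs).
All other pairs contribute 0.
Summing the contributions gives betweenness(8) = 20.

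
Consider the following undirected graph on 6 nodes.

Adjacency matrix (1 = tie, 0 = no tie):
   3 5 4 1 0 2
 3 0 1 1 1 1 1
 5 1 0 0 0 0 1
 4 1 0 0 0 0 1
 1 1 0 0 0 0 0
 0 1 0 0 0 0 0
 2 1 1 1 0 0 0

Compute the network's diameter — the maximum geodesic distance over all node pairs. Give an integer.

Eccentricity of each node (its greatest distance to any other): 0:2, 1:2, 2:2, 3:1, 4:2, 5:2.
The maximum eccentricity is 2, realized for instance by the pair 5–4 via 5 – 3 – 4. So the diameter is 2.

2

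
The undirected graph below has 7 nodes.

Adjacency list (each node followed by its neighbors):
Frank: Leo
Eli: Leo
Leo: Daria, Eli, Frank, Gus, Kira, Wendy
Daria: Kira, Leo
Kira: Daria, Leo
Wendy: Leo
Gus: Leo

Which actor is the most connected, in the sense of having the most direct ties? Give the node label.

Leo

Degrees — Daria:2, Eli:1, Frank:1, Gus:1, Kira:2, Leo:6, Wendy:1.
The maximum is 6, attained only by Leo.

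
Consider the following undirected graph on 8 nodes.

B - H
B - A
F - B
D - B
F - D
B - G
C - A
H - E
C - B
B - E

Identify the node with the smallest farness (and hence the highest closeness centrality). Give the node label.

B

Farness (sum of distances to all others) for each node — A:12, B:7, C:12, D:12, E:12, F:12, G:13, H:12.
The smallest farness is 7, for B, so B has the highest closeness.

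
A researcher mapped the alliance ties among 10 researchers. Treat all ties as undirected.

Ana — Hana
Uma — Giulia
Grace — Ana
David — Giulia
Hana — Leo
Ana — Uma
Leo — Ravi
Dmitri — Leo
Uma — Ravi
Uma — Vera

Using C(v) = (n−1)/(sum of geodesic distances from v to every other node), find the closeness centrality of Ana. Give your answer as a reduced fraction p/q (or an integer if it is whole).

Distances from Ana: David:3, Dmitri:3, Giulia:2, Grace:1, Hana:1, Leo:2, Ravi:2, Uma:1, Vera:2. Sum = 17.
n = 10, so closeness = 9/17.

9/17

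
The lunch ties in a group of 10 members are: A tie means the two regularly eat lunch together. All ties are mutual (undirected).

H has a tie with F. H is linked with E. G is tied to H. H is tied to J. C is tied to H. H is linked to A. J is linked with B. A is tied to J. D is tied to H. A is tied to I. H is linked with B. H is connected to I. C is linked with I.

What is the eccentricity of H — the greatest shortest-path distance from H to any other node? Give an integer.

Distances from H: A:1, B:1, C:1, D:1, E:1, F:1, G:1, I:1, J:1.
The largest is 1 (to C, F, J, A, I, D, G, B, and E), so the eccentricity of H is 1.

1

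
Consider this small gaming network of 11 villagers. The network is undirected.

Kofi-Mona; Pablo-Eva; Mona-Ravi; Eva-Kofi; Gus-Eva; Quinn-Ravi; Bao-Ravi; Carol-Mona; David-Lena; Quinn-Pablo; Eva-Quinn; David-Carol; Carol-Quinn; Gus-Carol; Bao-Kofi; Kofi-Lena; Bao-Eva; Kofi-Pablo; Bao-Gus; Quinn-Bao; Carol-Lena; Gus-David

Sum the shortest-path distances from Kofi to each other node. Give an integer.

15

Distances from Kofi: Bao:1, Carol:2, David:2, Eva:1, Gus:2, Lena:1, Mona:1, Pablo:1, Quinn:2, Ravi:2.
Sum = 1 + 2 + 2 + 1 + 2 + 1 + 1 + 1 + 2 + 2 = 15.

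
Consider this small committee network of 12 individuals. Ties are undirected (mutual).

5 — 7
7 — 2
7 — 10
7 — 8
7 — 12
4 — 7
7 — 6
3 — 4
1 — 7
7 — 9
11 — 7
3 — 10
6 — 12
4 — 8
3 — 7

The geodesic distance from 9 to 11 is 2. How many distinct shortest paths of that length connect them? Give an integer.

The shortest distance is 2, and the only length-2 path is 9–7–11. So there is exactly 1 shortest path.

1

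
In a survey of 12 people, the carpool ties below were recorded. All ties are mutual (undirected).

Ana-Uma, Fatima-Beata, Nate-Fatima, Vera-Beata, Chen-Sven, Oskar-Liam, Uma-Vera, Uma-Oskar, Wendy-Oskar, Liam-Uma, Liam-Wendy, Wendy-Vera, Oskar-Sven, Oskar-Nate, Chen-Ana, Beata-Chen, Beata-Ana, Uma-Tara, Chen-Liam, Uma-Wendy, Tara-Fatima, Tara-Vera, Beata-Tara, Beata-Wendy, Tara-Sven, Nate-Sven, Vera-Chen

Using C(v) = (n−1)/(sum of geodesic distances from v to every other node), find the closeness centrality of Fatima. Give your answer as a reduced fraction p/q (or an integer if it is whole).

11/20

Distances from Fatima: Ana:2, Beata:1, Chen:2, Liam:3, Nate:1, Oskar:2, Sven:2, Tara:1, Uma:2, Vera:2, Wendy:2. Sum = 20.
n = 12, so closeness = 11/20.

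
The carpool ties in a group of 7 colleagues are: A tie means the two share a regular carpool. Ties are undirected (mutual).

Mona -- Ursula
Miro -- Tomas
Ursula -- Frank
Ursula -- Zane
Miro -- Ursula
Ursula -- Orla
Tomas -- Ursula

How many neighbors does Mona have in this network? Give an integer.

1

Mona is directly tied to Ursula. That is 1 neighbor, so the degree of Mona is 1.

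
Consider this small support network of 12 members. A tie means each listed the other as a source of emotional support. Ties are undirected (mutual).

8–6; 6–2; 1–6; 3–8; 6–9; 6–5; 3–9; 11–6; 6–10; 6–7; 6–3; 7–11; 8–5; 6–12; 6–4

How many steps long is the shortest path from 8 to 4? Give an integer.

One shortest route is 8 – 6 – 4, which uses 2 edges, and 8 and 4 are not directly tied, so nothing shorter exists. So d(8,4) = 2.

2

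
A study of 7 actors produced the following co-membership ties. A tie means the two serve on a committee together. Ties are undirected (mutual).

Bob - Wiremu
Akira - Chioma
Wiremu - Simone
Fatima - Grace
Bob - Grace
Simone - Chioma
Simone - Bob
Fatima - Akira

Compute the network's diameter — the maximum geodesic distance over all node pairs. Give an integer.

Eccentricity of each node (its greatest distance to any other): Akira:3, Bob:3, Chioma:3, Fatima:3, Grace:3, Simone:3, Wiremu:3.
The maximum eccentricity is 3, realized for instance by the pair Grace–Chioma via Grace – Fatima – Akira – Chioma. So the diameter is 3.

3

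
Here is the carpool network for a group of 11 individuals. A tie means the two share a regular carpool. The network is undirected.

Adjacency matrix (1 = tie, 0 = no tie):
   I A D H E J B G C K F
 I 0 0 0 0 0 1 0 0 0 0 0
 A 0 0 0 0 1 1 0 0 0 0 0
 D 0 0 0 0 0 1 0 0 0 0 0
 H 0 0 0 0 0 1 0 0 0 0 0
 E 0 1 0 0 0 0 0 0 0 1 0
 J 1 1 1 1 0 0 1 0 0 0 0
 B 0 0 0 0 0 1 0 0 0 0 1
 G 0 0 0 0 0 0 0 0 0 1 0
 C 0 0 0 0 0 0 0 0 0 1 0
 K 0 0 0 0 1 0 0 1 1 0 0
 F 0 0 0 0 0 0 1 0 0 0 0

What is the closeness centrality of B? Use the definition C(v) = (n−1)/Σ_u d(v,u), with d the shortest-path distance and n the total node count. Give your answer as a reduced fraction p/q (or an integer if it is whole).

10/27

Distances from B: A:2, C:5, D:2, E:3, F:1, G:5, H:2, I:2, J:1, K:4. Sum = 27.
n = 11, so closeness = 10/27.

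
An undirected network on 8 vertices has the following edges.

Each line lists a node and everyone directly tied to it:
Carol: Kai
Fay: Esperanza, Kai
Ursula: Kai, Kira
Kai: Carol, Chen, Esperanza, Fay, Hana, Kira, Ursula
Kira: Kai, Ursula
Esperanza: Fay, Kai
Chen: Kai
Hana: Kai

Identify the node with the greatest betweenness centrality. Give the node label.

Kai

Unnormalized betweenness of each node: Carol:0, Chen:0, Esperanza:0, Fay:0, Hana:0, Kai:19, Kira:0, Ursula:0.
Kai has the largest value, 19, making it the main broker — the node through which the most shortest paths run.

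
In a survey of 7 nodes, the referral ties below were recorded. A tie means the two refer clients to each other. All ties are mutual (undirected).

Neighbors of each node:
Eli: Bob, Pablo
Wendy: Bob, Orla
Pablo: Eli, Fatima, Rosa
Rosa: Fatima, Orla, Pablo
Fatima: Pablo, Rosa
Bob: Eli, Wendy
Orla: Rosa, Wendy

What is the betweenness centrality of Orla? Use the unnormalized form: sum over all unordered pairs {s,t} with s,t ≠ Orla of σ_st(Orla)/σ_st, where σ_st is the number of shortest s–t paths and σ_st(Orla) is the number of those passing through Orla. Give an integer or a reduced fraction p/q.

Pairs whose geodesics pass through Orla — Fatima–Wendy: 1; Rosa–Wendy: 1; Rosa–Bob: 1/2; Wendy–Pablo: 1/2.
All other pairs contribute 0.
Summing the contributions gives betweenness(Orla) = 3.

3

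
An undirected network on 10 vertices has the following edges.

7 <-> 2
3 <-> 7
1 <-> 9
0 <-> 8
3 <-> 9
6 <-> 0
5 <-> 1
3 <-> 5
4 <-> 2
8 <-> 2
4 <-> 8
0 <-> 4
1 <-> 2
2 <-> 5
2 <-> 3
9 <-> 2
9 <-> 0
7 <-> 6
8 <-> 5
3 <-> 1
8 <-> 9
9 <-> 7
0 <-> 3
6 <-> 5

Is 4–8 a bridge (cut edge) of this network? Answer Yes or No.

No

Even without that edge, 4 still reaches 8 via 4 – 0 – 8, so the network stays connected. Not a bridge.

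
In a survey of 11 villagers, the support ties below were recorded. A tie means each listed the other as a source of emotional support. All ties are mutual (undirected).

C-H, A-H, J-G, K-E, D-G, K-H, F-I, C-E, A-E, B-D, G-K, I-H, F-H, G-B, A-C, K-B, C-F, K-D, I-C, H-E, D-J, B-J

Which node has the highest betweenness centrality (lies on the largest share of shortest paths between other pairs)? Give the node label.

Unnormalized betweenness of each node: A:0, B:7/3, C:2, D:7/3, E:5, F:0, G:7/3, H:17, I:0, J:0, K:24.
K has the largest value, 24, making it the main broker — the node through which the most shortest paths run.

K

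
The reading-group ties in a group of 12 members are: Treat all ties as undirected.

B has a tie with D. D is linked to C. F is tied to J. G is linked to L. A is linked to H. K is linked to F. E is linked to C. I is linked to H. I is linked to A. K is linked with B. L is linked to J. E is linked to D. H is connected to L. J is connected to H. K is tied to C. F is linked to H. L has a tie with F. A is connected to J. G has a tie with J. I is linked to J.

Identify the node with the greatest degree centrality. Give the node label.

Degrees — A:3, B:2, C:3, D:3, E:2, F:4, G:2, H:5, I:3, J:6, K:3, L:4.
The maximum is 6, attained only by J.

J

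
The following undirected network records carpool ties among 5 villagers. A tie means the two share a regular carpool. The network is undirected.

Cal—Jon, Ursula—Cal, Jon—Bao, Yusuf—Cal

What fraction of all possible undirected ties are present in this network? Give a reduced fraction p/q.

There are 4 edges and 5 nodes, so the maximum possible is C(5,2) = 10.
Density = 4/10 = 2/5.

2/5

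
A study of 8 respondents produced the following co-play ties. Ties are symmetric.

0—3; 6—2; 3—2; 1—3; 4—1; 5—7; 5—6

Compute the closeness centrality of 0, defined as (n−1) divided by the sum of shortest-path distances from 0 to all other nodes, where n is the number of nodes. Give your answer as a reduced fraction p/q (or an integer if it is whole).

7/20

Distances from 0: 1:2, 2:2, 3:1, 4:3, 5:4, 6:3, 7:5. Sum = 20.
n = 8, so closeness = 7/20.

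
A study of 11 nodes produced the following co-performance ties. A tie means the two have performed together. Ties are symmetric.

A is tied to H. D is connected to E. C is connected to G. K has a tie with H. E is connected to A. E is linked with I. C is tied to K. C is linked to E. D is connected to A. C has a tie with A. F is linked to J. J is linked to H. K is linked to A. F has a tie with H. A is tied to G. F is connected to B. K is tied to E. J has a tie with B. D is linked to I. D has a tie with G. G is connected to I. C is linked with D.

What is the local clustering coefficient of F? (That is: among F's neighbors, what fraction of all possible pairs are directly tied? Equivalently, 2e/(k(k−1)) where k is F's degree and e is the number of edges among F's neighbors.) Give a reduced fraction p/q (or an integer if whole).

2/3

F's neighbors: B, H, and J (k = 3).
Possible neighbor pairs: C(3,2) = 3. Edges among them: B–J, H–J → e = 2.
Clustering(F) = 2/3.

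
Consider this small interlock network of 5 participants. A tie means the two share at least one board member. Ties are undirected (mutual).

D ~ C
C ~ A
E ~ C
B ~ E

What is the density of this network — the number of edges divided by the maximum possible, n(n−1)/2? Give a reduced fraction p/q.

There are 4 edges and 5 nodes, so the maximum possible is C(5,2) = 10.
Density = 4/10 = 2/5.

2/5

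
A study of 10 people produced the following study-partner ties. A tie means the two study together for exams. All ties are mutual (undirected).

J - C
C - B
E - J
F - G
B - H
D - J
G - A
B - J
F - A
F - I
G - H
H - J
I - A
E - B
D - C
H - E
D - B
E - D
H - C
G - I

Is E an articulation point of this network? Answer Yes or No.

No

Even without E, every remaining node can still reach every other (the residual graph is connected), so E is not a cut vertex.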